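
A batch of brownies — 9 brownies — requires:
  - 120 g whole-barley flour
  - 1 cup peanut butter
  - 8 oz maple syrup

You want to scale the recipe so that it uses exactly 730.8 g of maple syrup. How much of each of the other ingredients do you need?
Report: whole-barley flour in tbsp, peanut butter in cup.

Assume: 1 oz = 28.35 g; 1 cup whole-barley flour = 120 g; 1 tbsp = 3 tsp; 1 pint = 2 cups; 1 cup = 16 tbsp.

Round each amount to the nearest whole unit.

The original recipe has 226.8 g of maple syrup, so the scaling factor is 730.8 ÷ 226.8 = 29/9.
whole-barley flour: 120 g × 29/9 ÷ 120 g/cup × 16 tbsp/cup ≈ 52 tbsp
peanut butter: 1 cup × 29/9 ≈ 3 cup

whole-barley flour: 52 tbsp; peanut butter: 3 cup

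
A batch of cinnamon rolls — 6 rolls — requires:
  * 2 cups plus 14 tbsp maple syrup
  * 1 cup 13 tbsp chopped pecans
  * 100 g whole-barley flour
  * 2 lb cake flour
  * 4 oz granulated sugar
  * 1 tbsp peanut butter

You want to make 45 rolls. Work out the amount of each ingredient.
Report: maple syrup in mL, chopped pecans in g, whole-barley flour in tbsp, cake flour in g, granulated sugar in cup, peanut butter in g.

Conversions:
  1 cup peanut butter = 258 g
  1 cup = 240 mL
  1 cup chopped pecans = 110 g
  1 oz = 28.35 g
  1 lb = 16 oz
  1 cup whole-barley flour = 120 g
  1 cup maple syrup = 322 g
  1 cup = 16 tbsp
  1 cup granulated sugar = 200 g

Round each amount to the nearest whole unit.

Scaling factor: 45/6 = 15/2 = 7.5.
maple syrup: (2 cup + 14 tbsp = 2.875 cup) × 15/2 × 240 mL/cup = 5175 mL
chopped pecans: (1 cup + 13 tbsp = 1.8125 cup) × 15/2 × 110 g/cup ≈ 1495 g
whole-barley flour: 100 g × 15/2 ÷ 120 g/cup × 16 tbsp/cup = 100 tbsp
cake flour: 2 lb × 15/2 × 16 oz/lb × 28.35 g/oz = 6804 g
granulated sugar: 4 oz × 15/2 × 28.35 g/oz ÷ 200 g/cup ≈ 4 cup
peanut butter: 1 tbsp × 15/2 ÷ 16 tbsp/cup × 258 g/cup ≈ 121 g

maple syrup: 5175 mL; chopped pecans: 1495 g; whole-barley flour: 100 tbsp; cake flour: 6804 g; granulated sugar: 4 cup; peanut butter: 121 g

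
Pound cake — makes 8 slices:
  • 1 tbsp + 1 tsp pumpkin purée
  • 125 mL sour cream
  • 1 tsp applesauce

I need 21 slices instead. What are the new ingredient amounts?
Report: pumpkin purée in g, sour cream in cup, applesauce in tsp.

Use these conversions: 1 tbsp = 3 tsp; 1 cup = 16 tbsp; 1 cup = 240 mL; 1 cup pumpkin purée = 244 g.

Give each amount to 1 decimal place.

pumpkin purée: 53.4 g; sour cream: 1.4 cup; applesauce: 2.6 tsp

Scaling factor: 21/8 = 2.625.
pumpkin purée: (1 tbsp + 1 tsp = 4/3 tbsp) × 21/8 ÷ 16 tbsp/cup × 244 g/cup ≈ 53.4 g
sour cream: 125 mL × 21/8 ÷ 240 mL/cup ≈ 1.4 cup
applesauce: 1 tsp × 21/8 ≈ 2.6 tsp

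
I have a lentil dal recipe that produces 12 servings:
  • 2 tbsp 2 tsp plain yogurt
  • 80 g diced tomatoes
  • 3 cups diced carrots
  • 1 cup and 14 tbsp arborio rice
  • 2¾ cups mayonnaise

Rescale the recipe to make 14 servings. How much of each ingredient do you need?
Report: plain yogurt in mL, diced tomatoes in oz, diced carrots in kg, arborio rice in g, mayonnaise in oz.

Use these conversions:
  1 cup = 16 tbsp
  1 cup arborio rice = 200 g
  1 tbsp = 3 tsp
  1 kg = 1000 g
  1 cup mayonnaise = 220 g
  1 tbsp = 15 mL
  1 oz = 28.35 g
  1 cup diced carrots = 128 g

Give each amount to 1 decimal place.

Scaling factor: 14/12 = 7/6.
plain yogurt: (2 tbsp + 2 tsp = 8/3 tbsp) × 7/6 × 15 mL/tbsp ≈ 46.7 mL
diced tomatoes: 80 g × 7/6 ÷ 28.35 g/oz ≈ 3.3 oz
diced carrots: 3 cup × 7/6 × 128 g/cup ÷ 1000 g/kg ≈ 0.4 kg
arborio rice: (1 cup + 14 tbsp = 1.875 cup) × 7/6 × 200 g/cup = 437.5 g
mayonnaise: 2.75 cup × 7/6 × 220 g/cup ÷ 28.35 g/oz ≈ 24.9 oz

plain yogurt: 46.7 mL; diced tomatoes: 3.3 oz; diced carrots: 0.4 kg; arborio rice: 437.5 g; mayonnaise: 24.9 oz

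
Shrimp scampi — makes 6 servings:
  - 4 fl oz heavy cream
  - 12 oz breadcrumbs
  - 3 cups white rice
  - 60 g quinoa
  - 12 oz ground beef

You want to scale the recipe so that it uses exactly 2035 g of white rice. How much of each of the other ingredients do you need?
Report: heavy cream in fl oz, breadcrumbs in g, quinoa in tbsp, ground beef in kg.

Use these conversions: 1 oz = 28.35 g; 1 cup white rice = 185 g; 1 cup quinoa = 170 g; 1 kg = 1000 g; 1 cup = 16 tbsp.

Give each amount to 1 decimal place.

heavy cream: 14.7 fl oz; breadcrumbs: 1247.4 g; quinoa: 20.7 tbsp; ground beef: 1.2 kg

The original recipe has 555 g of white rice, so the scaling factor is 2035 ÷ 555 = 11/3.
heavy cream: 4 fl oz × 11/3 ≈ 14.7 fl oz
breadcrumbs: 12 oz × 11/3 × 28.35 g/oz = 1247.4 g
quinoa: 60 g × 11/3 ÷ 170 g/cup × 16 tbsp/cup ≈ 20.7 tbsp
ground beef: 12 oz × 11/3 × 28.35 g/oz ÷ 1000 g/kg ≈ 1.2 kg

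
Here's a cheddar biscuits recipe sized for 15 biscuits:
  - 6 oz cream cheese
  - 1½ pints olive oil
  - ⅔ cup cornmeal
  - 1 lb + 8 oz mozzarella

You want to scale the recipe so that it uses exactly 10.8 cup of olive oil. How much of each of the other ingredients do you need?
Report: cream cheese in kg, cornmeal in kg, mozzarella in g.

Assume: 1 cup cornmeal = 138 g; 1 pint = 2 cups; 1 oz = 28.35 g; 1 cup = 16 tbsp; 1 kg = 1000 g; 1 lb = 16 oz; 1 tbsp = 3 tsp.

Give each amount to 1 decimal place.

The original recipe has 3 cup of olive oil, so the scaling factor is 10.8 ÷ 3 = 18/5 = 3.6.
cream cheese: 6 oz × 18/5 × 28.35 g/oz ÷ 1000 g/kg ≈ 0.6 kg
cornmeal: 2/3 cup × 18/5 × 138 g/cup ÷ 1000 g/kg ≈ 0.3 kg
mozzarella: (1 lb + 8 oz = 1.5 lb) × 18/5 × 16 oz/lb × 28.35 g/oz ≈ 2449.4 g

cream cheese: 0.6 kg; cornmeal: 0.3 kg; mozzarella: 2449.4 g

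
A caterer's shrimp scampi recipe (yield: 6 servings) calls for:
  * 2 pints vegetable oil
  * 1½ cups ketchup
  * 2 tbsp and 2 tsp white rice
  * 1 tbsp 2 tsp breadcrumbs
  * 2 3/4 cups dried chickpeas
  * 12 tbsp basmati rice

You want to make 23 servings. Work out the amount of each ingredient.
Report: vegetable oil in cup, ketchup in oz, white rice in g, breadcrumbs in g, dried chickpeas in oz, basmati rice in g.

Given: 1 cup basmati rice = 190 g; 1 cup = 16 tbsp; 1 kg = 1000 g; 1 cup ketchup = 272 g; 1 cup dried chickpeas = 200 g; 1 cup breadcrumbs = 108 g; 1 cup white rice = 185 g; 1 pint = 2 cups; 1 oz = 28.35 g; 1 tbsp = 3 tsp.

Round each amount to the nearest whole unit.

Scaling factor: 23/6.
vegetable oil: 2 pint × 23/6 × 2 cup/pint ≈ 15 cup
ketchup: 1.5 cup × 23/6 × 272 g/cup ÷ 28.35 g/oz ≈ 55 oz
white rice: (2 tbsp + 2 tsp = 8/3 tbsp) × 23/6 ÷ 16 tbsp/cup × 185 g/cup ≈ 118 g
breadcrumbs: (1 tbsp + 2 tsp = 5/3 tbsp) × 23/6 ÷ 16 tbsp/cup × 108 g/cup ≈ 43 g
dried chickpeas: 2.75 cup × 23/6 × 200 g/cup ÷ 28.35 g/oz ≈ 74 oz
basmati rice: 12 tbsp × 23/6 ÷ 16 tbsp/cup × 190 g/cup ≈ 546 g

vegetable oil: 15 cup; ketchup: 55 oz; white rice: 118 g; breadcrumbs: 43 g; dried chickpeas: 74 oz; basmati rice: 546 g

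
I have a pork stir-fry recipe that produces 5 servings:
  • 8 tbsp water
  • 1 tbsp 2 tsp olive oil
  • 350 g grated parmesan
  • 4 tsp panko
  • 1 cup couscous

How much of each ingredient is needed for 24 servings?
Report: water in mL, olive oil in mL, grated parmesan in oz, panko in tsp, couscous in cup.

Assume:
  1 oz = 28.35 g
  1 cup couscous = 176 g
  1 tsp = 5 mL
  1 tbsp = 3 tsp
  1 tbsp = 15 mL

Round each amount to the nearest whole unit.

Scaling factor: 24/5 = 4.8.
water: 8 tbsp × 24/5 × 15 mL/tbsp = 576 mL
olive oil: (1 tbsp + 2 tsp = 5/3 tbsp) × 24/5 × 15 mL/tbsp = 120 mL
grated parmesan: 350 g × 24/5 ÷ 28.35 g/oz ≈ 59 oz
panko: 4 tsp × 24/5 ≈ 19 tsp
couscous: 1 cup × 24/5 ≈ 5 cup

water: 576 mL; olive oil: 120 mL; grated parmesan: 59 oz; panko: 19 tsp; couscous: 5 cup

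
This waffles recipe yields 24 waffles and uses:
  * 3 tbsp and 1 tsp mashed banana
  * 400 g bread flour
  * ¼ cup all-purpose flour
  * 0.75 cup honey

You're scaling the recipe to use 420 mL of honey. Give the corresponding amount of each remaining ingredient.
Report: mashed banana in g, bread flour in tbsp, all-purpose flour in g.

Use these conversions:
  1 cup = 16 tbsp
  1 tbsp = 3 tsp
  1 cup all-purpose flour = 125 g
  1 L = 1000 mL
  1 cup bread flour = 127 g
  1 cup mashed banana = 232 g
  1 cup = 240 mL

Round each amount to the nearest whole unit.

mashed banana: 113 g; bread flour: 118 tbsp; all-purpose flour: 73 g

The original recipe has 180 mL of honey, so the scaling factor is 420 ÷ 180 = 7/3.
mashed banana: (3 tbsp + 1 tsp = 10/3 tbsp) × 7/3 ÷ 16 tbsp/cup × 232 g/cup ≈ 113 g
bread flour: 400 g × 7/3 ÷ 127 g/cup × 16 tbsp/cup ≈ 118 tbsp
all-purpose flour: 0.25 cup × 7/3 × 125 g/cup ≈ 73 g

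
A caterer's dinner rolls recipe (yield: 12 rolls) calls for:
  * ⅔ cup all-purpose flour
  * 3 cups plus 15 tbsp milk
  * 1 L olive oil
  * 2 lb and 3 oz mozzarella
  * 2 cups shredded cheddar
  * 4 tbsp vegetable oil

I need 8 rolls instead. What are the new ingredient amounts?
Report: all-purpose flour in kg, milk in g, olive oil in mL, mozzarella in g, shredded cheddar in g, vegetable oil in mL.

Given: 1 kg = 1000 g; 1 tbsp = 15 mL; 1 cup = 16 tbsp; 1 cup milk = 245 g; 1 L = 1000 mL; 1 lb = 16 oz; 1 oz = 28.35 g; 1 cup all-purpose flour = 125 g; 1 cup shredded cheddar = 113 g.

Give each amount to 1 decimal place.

Scaling factor: 8/12 = 2/3.
all-purpose flour: 2/3 cup × 2/3 × 125 g/cup ÷ 1000 g/kg ≈ 0.1 kg
milk: (3 cup + 15 tbsp = 3.9375 cup) × 2/3 × 245 g/cup ≈ 643.1 g
olive oil: 1 L × 2/3 × 1000 mL/L ≈ 666.7 mL
mozzarella: (2 lb + 3 oz = 2.1875 lb) × 2/3 × 16 oz/lb × 28.35 g/oz = 661.5 g
shredded cheddar: 2 cup × 2/3 × 113 g/cup ≈ 150.7 g
vegetable oil: 4 tbsp × 2/3 × 15 mL/tbsp = 40.0 mL

all-purpose flour: 0.1 kg; milk: 643.1 g; olive oil: 666.7 mL; mozzarella: 661.5 g; shredded cheddar: 150.7 g; vegetable oil: 40.0 mL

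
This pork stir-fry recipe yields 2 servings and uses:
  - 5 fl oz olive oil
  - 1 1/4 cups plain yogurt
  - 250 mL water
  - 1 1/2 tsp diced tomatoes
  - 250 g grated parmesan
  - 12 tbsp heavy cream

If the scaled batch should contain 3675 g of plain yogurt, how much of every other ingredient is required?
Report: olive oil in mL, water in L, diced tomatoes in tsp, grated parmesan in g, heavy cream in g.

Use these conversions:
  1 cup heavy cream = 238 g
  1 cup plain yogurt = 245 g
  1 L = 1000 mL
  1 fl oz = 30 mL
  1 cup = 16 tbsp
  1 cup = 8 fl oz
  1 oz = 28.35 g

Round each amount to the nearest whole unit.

olive oil: 1800 mL; water: 3 L; diced tomatoes: 18 tsp; grated parmesan: 3000 g; heavy cream: 2142 g

The original recipe has 306.25 g of plain yogurt, so the scaling factor is 3675 ÷ 306.25 = 12.
olive oil: 5 fl oz × 12 × 30 mL/fl oz = 1800 mL
water: 250 mL × 12 ÷ 1000 mL/L = 3 L
diced tomatoes: 1.5 tsp × 12 = 18 tsp
grated parmesan: 250 g × 12 = 3000 g
heavy cream: 12 tbsp × 12 ÷ 16 tbsp/cup × 238 g/cup = 2142 g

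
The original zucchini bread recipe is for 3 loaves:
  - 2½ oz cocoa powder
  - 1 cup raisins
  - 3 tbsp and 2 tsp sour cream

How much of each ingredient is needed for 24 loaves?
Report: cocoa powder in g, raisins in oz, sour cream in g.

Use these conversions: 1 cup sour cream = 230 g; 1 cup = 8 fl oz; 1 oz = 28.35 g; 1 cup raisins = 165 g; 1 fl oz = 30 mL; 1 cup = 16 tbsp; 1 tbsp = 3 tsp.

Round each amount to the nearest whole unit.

cocoa powder: 567 g; raisins: 47 oz; sour cream: 422 g

Scaling factor: 24/3 = 8.
cocoa powder: 2.5 oz × 8 × 28.35 g/oz = 567 g
raisins: 1 cup × 8 × 165 g/cup ÷ 28.35 g/oz ≈ 47 oz
sour cream: (3 tbsp + 2 tsp = 11/3 tbsp) × 8 ÷ 16 tbsp/cup × 230 g/cup ≈ 422 g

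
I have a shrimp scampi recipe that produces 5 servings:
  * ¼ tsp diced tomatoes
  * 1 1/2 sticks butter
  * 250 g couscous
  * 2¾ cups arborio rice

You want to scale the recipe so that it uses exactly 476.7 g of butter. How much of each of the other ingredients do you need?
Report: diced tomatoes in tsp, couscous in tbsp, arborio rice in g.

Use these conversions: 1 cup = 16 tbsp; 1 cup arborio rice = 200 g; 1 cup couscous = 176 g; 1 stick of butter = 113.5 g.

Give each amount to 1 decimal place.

diced tomatoes: 0.7 tsp; couscous: 63.6 tbsp; arborio rice: 1540.0 g

The original recipe has 170.25 g of butter, so the scaling factor is 476.7 ÷ 170.25 = 14/5 = 2.8.
diced tomatoes: 0.25 tsp × 14/5 = 0.7 tsp
couscous: 250 g × 14/5 ÷ 176 g/cup × 16 tbsp/cup ≈ 63.6 tbsp
arborio rice: 2.75 cup × 14/5 × 200 g/cup = 1540.0 g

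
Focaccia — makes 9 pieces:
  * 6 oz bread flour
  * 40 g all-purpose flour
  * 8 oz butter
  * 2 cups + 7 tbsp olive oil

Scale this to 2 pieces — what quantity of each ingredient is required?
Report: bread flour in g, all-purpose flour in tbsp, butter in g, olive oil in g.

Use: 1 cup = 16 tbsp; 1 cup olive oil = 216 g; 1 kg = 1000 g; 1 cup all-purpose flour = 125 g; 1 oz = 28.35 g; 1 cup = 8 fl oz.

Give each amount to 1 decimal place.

Scaling factor: 2/9.
bread flour: 6 oz × 2/9 × 28.35 g/oz = 37.8 g
all-purpose flour: 40 g × 2/9 ÷ 125 g/cup × 16 tbsp/cup ≈ 1.1 tbsp
butter: 8 oz × 2/9 × 28.35 g/oz = 50.4 g
olive oil: (2 cup + 7 tbsp = 2.4375 cup) × 2/9 × 216 g/cup = 117.0 g

bread flour: 37.8 g; all-purpose flour: 1.1 tbsp; butter: 50.4 g; olive oil: 117.0 g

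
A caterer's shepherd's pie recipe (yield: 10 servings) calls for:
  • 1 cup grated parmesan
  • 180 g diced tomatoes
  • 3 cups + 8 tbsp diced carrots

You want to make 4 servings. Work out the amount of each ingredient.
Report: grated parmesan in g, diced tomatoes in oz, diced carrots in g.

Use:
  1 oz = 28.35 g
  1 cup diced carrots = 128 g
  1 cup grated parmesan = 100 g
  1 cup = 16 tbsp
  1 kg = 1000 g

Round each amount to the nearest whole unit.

Scaling factor: 4/10 = 2/5 = 0.4.
grated parmesan: 1 cup × 2/5 × 100 g/cup = 40 g
diced tomatoes: 180 g × 2/5 ÷ 28.35 g/oz ≈ 3 oz
diced carrots: (3 cup + 8 tbsp = 3.5 cup) × 2/5 × 128 g/cup ≈ 179 g

grated parmesan: 40 g; diced tomatoes: 3 oz; diced carrots: 179 g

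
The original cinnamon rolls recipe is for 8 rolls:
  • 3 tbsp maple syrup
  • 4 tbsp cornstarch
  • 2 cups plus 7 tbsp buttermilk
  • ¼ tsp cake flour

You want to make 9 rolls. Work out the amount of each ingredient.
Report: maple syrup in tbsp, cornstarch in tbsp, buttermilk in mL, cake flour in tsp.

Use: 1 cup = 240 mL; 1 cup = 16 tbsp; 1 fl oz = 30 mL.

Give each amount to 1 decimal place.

Scaling factor: 9/8 = 1.125.
maple syrup: 3 tbsp × 9/8 ≈ 3.4 tbsp
cornstarch: 4 tbsp × 9/8 = 4.5 tbsp
buttermilk: (2 cup + 7 tbsp = 2.4375 cup) × 9/8 × 240 mL/cup ≈ 658.1 mL
cake flour: 0.25 tsp × 9/8 ≈ 0.3 tsp

maple syrup: 3.4 tbsp; cornstarch: 4.5 tbsp; buttermilk: 658.1 mL; cake flour: 0.3 tsp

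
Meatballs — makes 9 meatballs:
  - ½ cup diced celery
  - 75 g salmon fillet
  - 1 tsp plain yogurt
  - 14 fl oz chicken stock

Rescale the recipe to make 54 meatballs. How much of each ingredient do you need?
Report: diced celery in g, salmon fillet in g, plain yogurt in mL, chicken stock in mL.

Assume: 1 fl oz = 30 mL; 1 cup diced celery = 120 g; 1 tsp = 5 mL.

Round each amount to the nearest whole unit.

Scaling factor: 54/9 = 6.
diced celery: 0.5 cup × 6 × 120 g/cup = 360 g
salmon fillet: 75 g × 6 = 450 g
plain yogurt: 1 tsp × 6 × 5 mL/tsp = 30 mL
chicken stock: 14 fl oz × 6 × 30 mL/fl oz = 2520 mL

diced celery: 360 g; salmon fillet: 450 g; plain yogurt: 30 mL; chicken stock: 2520 mL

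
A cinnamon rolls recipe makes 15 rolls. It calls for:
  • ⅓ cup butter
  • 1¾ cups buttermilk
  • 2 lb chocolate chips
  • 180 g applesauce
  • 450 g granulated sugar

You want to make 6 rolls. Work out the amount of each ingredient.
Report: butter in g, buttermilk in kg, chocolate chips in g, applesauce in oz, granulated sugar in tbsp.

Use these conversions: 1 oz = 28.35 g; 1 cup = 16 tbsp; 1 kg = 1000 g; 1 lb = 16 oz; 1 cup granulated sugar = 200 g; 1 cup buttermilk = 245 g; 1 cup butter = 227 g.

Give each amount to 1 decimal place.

butter: 30.3 g; buttermilk: 0.2 kg; chocolate chips: 362.9 g; applesauce: 2.5 oz; granulated sugar: 14.4 tbsp

Scaling factor: 6/15 = 2/5 = 0.4.
butter: 1/3 cup × 2/5 × 227 g/cup ≈ 30.3 g
buttermilk: 1.75 cup × 2/5 × 245 g/cup ÷ 1000 g/kg ≈ 0.2 kg
chocolate chips: 2 lb × 2/5 × 16 oz/lb × 28.35 g/oz ≈ 362.9 g
applesauce: 180 g × 2/5 ÷ 28.35 g/oz ≈ 2.5 oz
granulated sugar: 450 g × 2/5 ÷ 200 g/cup × 16 tbsp/cup = 14.4 tbsp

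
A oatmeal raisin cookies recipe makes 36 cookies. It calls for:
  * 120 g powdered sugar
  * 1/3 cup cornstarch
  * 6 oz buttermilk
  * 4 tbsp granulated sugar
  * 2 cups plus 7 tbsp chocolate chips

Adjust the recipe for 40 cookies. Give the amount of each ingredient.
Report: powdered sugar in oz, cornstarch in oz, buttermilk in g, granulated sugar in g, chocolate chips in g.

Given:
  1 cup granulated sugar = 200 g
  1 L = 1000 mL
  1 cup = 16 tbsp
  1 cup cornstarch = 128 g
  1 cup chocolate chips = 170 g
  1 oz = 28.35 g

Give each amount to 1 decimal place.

Scaling factor: 40/36 = 10/9.
powdered sugar: 120 g × 10/9 ÷ 28.35 g/oz ≈ 4.7 oz
cornstarch: 1/3 cup × 10/9 × 128 g/cup ÷ 28.35 g/oz ≈ 1.7 oz
buttermilk: 6 oz × 10/9 × 28.35 g/oz = 189.0 g
granulated sugar: 4 tbsp × 10/9 ÷ 16 tbsp/cup × 200 g/cup ≈ 55.6 g
chocolate chips: (2 cup + 7 tbsp = 2.4375 cup) × 10/9 × 170 g/cup ≈ 460.4 g

powdered sugar: 4.7 oz; cornstarch: 1.7 oz; buttermilk: 189.0 g; granulated sugar: 55.6 g; chocolate chips: 460.4 g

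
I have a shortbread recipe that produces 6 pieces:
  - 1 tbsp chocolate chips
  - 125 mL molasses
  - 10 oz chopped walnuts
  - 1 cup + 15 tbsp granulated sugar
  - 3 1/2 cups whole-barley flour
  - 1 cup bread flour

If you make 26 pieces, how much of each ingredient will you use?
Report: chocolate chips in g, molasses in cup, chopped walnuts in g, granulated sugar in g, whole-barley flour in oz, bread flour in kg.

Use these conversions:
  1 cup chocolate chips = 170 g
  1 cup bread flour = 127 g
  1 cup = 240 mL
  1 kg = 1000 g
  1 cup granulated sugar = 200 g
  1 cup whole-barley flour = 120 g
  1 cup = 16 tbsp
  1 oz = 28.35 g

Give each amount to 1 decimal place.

Scaling factor: 26/6 = 13/3.
chocolate chips: 1 tbsp × 13/3 ÷ 16 tbsp/cup × 170 g/cup ≈ 46.0 g
molasses: 125 mL × 13/3 ÷ 240 mL/cup ≈ 2.3 cup
chopped walnuts: 10 oz × 13/3 × 28.35 g/oz = 1228.5 g
granulated sugar: (1 cup + 15 tbsp = 1.9375 cup) × 13/3 × 200 g/cup ≈ 1679.2 g
whole-barley flour: 3.5 cup × 13/3 × 120 g/cup ÷ 28.35 g/oz ≈ 64.2 oz
bread flour: 1 cup × 13/3 × 127 g/cup ÷ 1000 g/kg ≈ 0.6 kg

chocolate chips: 46.0 g; molasses: 2.3 cup; chopped walnuts: 1228.5 g; granulated sugar: 1679.2 g; whole-barley flour: 64.2 oz; bread flour: 0.6 kg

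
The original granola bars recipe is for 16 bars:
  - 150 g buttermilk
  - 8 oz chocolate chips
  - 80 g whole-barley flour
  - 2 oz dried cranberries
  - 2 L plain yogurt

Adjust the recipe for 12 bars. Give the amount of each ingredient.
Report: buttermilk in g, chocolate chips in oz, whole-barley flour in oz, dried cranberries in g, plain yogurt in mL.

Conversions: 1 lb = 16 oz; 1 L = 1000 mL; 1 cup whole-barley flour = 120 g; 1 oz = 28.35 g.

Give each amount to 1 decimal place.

Scaling factor: 12/16 = 3/4 = 0.75.
buttermilk: 150 g × 3/4 = 112.5 g
chocolate chips: 8 oz × 3/4 = 6.0 oz
whole-barley flour: 80 g × 3/4 ÷ 28.35 g/oz ≈ 2.1 oz
dried cranberries: 2 oz × 3/4 × 28.35 g/oz ≈ 42.5 g
plain yogurt: 2 L × 3/4 × 1000 mL/L = 1500.0 mL

buttermilk: 112.5 g; chocolate chips: 6.0 oz; whole-barley flour: 2.1 oz; dried cranberries: 42.5 g; plain yogurt: 1500.0 mL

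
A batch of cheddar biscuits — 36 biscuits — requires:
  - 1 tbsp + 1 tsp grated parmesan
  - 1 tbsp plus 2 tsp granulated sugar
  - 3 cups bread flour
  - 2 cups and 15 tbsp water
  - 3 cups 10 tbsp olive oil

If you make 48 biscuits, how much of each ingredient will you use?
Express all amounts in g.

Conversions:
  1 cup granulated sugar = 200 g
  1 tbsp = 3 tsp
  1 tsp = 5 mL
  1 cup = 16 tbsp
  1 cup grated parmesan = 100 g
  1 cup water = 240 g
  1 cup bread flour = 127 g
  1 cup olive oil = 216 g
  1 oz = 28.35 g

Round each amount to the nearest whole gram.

Scaling factor: 48/36 = 4/3.
grated parmesan: (1 tbsp + 1 tsp = 4/3 tbsp) × 4/3 ÷ 16 tbsp/cup × 100 g/cup ≈ 11 g
granulated sugar: (1 tbsp + 2 tsp = 5/3 tbsp) × 4/3 ÷ 16 tbsp/cup × 200 g/cup ≈ 28 g
bread flour: 3 cup × 4/3 × 127 g/cup = 508 g
water: (2 cup + 15 tbsp = 2.9375 cup) × 4/3 × 240 g/cup = 940 g
olive oil: (3 cup + 10 tbsp = 3.625 cup) × 4/3 × 216 g/cup = 1044 g

grated parmesan: 11 g; granulated sugar: 28 g; bread flour: 508 g; water: 940 g; olive oil: 1044 g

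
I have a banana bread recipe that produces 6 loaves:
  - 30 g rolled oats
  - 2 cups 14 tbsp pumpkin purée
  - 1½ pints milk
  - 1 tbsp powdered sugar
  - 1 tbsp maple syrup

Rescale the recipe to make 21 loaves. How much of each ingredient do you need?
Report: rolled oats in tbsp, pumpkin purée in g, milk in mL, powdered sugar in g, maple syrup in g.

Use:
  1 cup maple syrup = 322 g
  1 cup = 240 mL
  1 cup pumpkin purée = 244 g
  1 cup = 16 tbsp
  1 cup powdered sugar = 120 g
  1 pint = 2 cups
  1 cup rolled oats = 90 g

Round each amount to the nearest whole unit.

rolled oats: 19 tbsp; pumpkin purée: 2455 g; milk: 2520 mL; powdered sugar: 26 g; maple syrup: 70 g

Scaling factor: 21/6 = 7/2 = 3.5.
rolled oats: 30 g × 7/2 ÷ 90 g/cup × 16 tbsp/cup ≈ 19 tbsp
pumpkin purée: (2 cup + 14 tbsp = 2.875 cup) × 7/2 × 244 g/cup ≈ 2455 g
milk: 1.5 pint × 7/2 × 2 cup/pint × 240 mL/cup = 2520 mL
powdered sugar: 1 tbsp × 7/2 ÷ 16 tbsp/cup × 120 g/cup ≈ 26 g
maple syrup: 1 tbsp × 7/2 ÷ 16 tbsp/cup × 322 g/cup ≈ 70 g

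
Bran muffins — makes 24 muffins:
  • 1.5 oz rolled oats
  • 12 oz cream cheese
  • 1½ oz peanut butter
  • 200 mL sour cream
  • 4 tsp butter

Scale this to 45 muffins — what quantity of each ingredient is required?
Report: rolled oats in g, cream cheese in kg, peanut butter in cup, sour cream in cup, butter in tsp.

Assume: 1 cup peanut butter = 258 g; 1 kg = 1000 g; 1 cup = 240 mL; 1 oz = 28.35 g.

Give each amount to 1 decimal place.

rolled oats: 79.7 g; cream cheese: 0.6 kg; peanut butter: 0.3 cup; sour cream: 1.6 cup; butter: 7.5 tsp

Scaling factor: 45/24 = 15/8 = 1.875.
rolled oats: 1.5 oz × 15/8 × 28.35 g/oz ≈ 79.7 g
cream cheese: 12 oz × 15/8 × 28.35 g/oz ÷ 1000 g/kg ≈ 0.6 kg
peanut butter: 1.5 oz × 15/8 × 28.35 g/oz ÷ 258 g/cup ≈ 0.3 cup
sour cream: 200 mL × 15/8 ÷ 240 mL/cup ≈ 1.6 cup
butter: 4 tsp × 15/8 = 7.5 tsp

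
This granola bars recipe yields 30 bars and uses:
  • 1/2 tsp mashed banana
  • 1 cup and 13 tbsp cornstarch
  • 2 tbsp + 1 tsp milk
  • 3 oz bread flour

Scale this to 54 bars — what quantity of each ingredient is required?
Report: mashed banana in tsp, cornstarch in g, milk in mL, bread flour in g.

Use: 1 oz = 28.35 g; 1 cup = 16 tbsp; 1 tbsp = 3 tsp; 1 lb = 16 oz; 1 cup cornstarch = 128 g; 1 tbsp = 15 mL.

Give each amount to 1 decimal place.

mashed banana: 0.9 tsp; cornstarch: 417.6 g; milk: 63.0 mL; bread flour: 153.1 g

Scaling factor: 54/30 = 9/5 = 1.8.
mashed banana: 0.5 tsp × 9/5 = 0.9 tsp
cornstarch: (1 cup + 13 tbsp = 1.8125 cup) × 9/5 × 128 g/cup = 417.6 g
milk: (2 tbsp + 1 tsp = 7/3 tbsp) × 9/5 × 15 mL/tbsp = 63.0 mL
bread flour: 3 oz × 9/5 × 28.35 g/oz ≈ 153.1 g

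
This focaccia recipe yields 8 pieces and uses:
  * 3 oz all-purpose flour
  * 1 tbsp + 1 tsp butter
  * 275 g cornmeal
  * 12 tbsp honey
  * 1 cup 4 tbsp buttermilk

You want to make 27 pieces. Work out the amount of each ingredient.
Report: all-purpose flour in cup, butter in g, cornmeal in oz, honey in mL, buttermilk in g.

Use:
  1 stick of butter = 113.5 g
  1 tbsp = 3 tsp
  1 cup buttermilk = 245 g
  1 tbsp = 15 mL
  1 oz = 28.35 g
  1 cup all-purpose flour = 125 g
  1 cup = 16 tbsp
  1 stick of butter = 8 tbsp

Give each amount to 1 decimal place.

Scaling factor: 27/8 = 3.375.
all-purpose flour: 3 oz × 27/8 × 28.35 g/oz ÷ 125 g/cup ≈ 2.3 cup
butter: (1 tbsp + 1 tsp = 4/3 tbsp) × 27/8 ÷ 8 tbsp/stick × 113.5 g/stick ≈ 63.8 g
cornmeal: 275 g × 27/8 ÷ 28.35 g/oz ≈ 32.7 oz
honey: 12 tbsp × 27/8 × 15 mL/tbsp = 607.5 mL
buttermilk: (1 cup + 4 tbsp = 1.25 cup) × 27/8 × 245 g/cup ≈ 1033.6 g

all-purpose flour: 2.3 cup; butter: 63.8 g; cornmeal: 32.7 oz; honey: 607.5 mL; buttermilk: 1033.6 g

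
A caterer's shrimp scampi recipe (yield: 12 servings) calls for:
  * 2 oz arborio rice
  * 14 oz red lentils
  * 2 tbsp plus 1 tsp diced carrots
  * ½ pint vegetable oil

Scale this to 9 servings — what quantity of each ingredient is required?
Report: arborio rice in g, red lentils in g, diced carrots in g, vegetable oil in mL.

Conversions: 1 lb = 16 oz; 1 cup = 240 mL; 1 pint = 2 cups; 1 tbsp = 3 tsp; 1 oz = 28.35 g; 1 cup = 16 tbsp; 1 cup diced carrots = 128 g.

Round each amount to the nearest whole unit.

Scaling factor: 9/12 = 3/4 = 0.75.
arborio rice: 2 oz × 3/4 × 28.35 g/oz ≈ 43 g
red lentils: 14 oz × 3/4 × 28.35 g/oz ≈ 298 g
diced carrots: (2 tbsp + 1 tsp = 7/3 tbsp) × 3/4 ÷ 16 tbsp/cup × 128 g/cup = 14 g
vegetable oil: 0.5 pint × 3/4 × 2 cup/pint × 240 mL/cup = 180 mL

arborio rice: 43 g; red lentils: 298 g; diced carrots: 14 g; vegetable oil: 180 mL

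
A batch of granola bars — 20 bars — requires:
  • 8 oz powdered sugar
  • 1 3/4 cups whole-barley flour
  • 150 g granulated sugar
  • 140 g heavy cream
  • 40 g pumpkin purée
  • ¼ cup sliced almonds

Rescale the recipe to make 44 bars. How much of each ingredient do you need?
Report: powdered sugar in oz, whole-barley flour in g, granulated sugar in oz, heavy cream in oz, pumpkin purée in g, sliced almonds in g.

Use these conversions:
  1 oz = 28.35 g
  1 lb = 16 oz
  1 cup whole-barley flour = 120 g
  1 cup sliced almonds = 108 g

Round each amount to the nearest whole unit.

Scaling factor: 44/20 = 11/5 = 2.2.
powdered sugar: 8 oz × 11/5 ≈ 18 oz
whole-barley flour: 1.75 cup × 11/5 × 120 g/cup = 462 g
granulated sugar: 150 g × 11/5 ÷ 28.35 g/oz ≈ 12 oz
heavy cream: 140 g × 11/5 ÷ 28.35 g/oz ≈ 11 oz
pumpkin purée: 40 g × 11/5 = 88 g
sliced almonds: 0.25 cup × 11/5 × 108 g/cup ≈ 59 g

powdered sugar: 18 oz; whole-barley flour: 462 g; granulated sugar: 12 oz; heavy cream: 11 oz; pumpkin purée: 88 g; sliced almonds: 59 g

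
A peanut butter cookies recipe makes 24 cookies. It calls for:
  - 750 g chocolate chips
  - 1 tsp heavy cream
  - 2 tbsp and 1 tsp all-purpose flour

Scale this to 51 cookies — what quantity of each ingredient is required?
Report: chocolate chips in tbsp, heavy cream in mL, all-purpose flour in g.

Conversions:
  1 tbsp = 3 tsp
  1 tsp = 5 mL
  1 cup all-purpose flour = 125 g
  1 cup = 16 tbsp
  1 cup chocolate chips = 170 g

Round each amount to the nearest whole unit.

chocolate chips: 150 tbsp; heavy cream: 11 mL; all-purpose flour: 39 g

Scaling factor: 51/24 = 17/8 = 2.125.
chocolate chips: 750 g × 17/8 ÷ 170 g/cup × 16 tbsp/cup = 150 tbsp
heavy cream: 1 tsp × 17/8 × 5 mL/tsp ≈ 11 mL
all-purpose flour: (2 tbsp + 1 tsp = 7/3 tbsp) × 17/8 ÷ 16 tbsp/cup × 125 g/cup ≈ 39 g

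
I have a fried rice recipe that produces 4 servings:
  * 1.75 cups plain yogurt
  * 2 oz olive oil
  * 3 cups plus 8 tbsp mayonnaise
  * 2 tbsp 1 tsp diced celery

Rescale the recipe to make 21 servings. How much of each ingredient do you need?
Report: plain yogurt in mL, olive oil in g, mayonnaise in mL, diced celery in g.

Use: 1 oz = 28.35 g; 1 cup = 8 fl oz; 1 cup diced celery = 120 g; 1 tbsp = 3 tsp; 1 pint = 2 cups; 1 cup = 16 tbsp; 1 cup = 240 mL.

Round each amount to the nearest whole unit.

plain yogurt: 2205 mL; olive oil: 298 g; mayonnaise: 4410 mL; diced celery: 92 g

Scaling factor: 21/4 = 5.25.
plain yogurt: 1.75 cup × 21/4 × 240 mL/cup = 2205 mL
olive oil: 2 oz × 21/4 × 28.35 g/oz ≈ 298 g
mayonnaise: (3 cup + 8 tbsp = 3.5 cup) × 21/4 × 240 mL/cup = 4410 mL
diced celery: (2 tbsp + 1 tsp = 7/3 tbsp) × 21/4 ÷ 16 tbsp/cup × 120 g/cup ≈ 92 g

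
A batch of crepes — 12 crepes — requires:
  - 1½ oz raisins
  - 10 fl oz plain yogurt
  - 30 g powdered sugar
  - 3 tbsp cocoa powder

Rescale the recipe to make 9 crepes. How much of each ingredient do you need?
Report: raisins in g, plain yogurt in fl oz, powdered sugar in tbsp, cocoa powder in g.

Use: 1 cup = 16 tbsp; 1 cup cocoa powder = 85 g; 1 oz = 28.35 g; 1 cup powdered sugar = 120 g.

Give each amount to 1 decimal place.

raisins: 31.9 g; plain yogurt: 7.5 fl oz; powdered sugar: 3.0 tbsp; cocoa powder: 12.0 g

Scaling factor: 9/12 = 3/4 = 0.75.
raisins: 1.5 oz × 3/4 × 28.35 g/oz ≈ 31.9 g
plain yogurt: 10 fl oz × 3/4 = 7.5 fl oz
powdered sugar: 30 g × 3/4 ÷ 120 g/cup × 16 tbsp/cup = 3.0 tbsp
cocoa powder: 3 tbsp × 3/4 ÷ 16 tbsp/cup × 85 g/cup ≈ 12.0 g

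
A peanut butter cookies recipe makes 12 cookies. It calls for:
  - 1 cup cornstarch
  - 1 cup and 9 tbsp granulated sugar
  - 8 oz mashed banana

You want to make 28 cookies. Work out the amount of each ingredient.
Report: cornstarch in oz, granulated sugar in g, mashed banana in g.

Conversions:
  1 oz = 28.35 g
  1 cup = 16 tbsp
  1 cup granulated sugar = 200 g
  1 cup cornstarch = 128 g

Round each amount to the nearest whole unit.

Scaling factor: 28/12 = 7/3.
cornstarch: 1 cup × 7/3 × 128 g/cup ÷ 28.35 g/oz ≈ 11 oz
granulated sugar: (1 cup + 9 tbsp = 1.5625 cup) × 7/3 × 200 g/cup ≈ 729 g
mashed banana: 8 oz × 7/3 × 28.35 g/oz ≈ 529 g

cornstarch: 11 oz; granulated sugar: 729 g; mashed banana: 529 g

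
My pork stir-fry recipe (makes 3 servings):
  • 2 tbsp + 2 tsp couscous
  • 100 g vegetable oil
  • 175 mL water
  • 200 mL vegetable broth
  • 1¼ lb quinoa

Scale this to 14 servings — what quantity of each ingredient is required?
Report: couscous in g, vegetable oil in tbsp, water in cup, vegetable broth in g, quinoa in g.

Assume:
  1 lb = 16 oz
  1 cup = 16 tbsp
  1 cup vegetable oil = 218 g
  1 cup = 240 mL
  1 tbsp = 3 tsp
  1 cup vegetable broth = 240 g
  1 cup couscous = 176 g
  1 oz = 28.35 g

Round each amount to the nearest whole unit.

Scaling factor: 14/3.
couscous: (2 tbsp + 2 tsp = 8/3 tbsp) × 14/3 ÷ 16 tbsp/cup × 176 g/cup ≈ 137 g
vegetable oil: 100 g × 14/3 ÷ 218 g/cup × 16 tbsp/cup ≈ 34 tbsp
water: 175 mL × 14/3 ÷ 240 mL/cup ≈ 3 cup
vegetable broth: 200 mL × 14/3 ÷ 240 mL/cup × 240 g/cup ≈ 933 g
quinoa: 1.25 lb × 14/3 × 16 oz/lb × 28.35 g/oz = 2646 g

couscous: 137 g; vegetable oil: 34 tbsp; water: 3 cup; vegetable broth: 933 g; quinoa: 2646 g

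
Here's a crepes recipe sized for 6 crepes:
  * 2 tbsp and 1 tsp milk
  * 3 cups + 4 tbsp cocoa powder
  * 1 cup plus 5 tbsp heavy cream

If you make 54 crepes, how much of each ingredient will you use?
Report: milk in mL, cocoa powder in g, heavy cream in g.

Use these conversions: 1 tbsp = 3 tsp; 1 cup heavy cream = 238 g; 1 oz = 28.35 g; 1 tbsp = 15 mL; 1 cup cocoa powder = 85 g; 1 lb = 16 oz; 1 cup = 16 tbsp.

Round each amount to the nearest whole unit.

Scaling factor: 54/6 = 9.
milk: (2 tbsp + 1 tsp = 7/3 tbsp) × 9 × 15 mL/tbsp = 315 mL
cocoa powder: (3 cup + 4 tbsp = 3.25 cup) × 9 × 85 g/cup ≈ 2486 g
heavy cream: (1 cup + 5 tbsp = 1.3125 cup) × 9 × 238 g/cup ≈ 2811 g

milk: 315 mL; cocoa powder: 2486 g; heavy cream: 2811 g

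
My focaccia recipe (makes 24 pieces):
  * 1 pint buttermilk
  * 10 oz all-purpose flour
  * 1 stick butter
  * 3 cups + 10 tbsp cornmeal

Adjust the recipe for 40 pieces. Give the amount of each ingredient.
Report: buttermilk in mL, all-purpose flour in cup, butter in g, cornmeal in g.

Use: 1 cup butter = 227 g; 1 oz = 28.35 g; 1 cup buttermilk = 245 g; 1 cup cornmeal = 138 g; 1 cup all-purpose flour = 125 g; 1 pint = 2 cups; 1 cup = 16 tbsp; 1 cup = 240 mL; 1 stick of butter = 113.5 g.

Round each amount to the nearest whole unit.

buttermilk: 800 mL; all-purpose flour: 4 cup; butter: 189 g; cornmeal: 834 g

Scaling factor: 40/24 = 5/3.
buttermilk: 1 pint × 5/3 × 2 cup/pint × 240 mL/cup = 800 mL
all-purpose flour: 10 oz × 5/3 × 28.35 g/oz ÷ 125 g/cup ≈ 4 cup
butter: 1 stick × 5/3 × 113.5 g/stick ≈ 189 g
cornmeal: (3 cup + 10 tbsp = 3.625 cup) × 5/3 × 138 g/cup ≈ 834 g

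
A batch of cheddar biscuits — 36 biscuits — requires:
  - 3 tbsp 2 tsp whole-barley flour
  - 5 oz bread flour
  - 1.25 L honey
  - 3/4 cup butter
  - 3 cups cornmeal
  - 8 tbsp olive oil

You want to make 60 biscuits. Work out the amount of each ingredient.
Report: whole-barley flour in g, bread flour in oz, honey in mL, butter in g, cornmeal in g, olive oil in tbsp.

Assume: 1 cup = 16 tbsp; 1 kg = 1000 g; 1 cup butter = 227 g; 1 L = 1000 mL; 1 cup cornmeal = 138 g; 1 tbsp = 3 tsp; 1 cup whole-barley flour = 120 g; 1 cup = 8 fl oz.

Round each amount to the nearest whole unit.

whole-barley flour: 46 g; bread flour: 8 oz; honey: 2083 mL; butter: 284 g; cornmeal: 690 g; olive oil: 13 tbsp

Scaling factor: 60/36 = 5/3.
whole-barley flour: (3 tbsp + 2 tsp = 11/3 tbsp) × 5/3 ÷ 16 tbsp/cup × 120 g/cup ≈ 46 g
bread flour: 5 oz × 5/3 ≈ 8 oz
honey: 1.25 L × 5/3 × 1000 mL/L ≈ 2083 mL
butter: 0.75 cup × 5/3 × 227 g/cup ≈ 284 g
cornmeal: 3 cup × 5/3 × 138 g/cup = 690 g
olive oil: 8 tbsp × 5/3 ≈ 13 tbsp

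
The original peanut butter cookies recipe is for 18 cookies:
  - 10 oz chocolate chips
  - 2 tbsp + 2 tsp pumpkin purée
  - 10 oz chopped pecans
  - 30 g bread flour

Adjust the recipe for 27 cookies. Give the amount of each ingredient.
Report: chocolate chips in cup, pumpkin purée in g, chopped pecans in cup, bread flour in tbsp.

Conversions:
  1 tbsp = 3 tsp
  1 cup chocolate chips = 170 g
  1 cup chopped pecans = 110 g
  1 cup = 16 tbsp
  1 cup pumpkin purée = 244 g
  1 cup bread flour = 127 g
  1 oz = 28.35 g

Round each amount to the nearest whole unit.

chocolate chips: 3 cup; pumpkin purée: 61 g; chopped pecans: 4 cup; bread flour: 6 tbsp

Scaling factor: 27/18 = 3/2 = 1.5.
chocolate chips: 10 oz × 3/2 × 28.35 g/oz ÷ 170 g/cup ≈ 3 cup
pumpkin purée: (2 tbsp + 2 tsp = 8/3 tbsp) × 3/2 ÷ 16 tbsp/cup × 244 g/cup = 61 g
chopped pecans: 10 oz × 3/2 × 28.35 g/oz ÷ 110 g/cup ≈ 4 cup
bread flour: 30 g × 3/2 ÷ 127 g/cup × 16 tbsp/cup ≈ 6 tbsp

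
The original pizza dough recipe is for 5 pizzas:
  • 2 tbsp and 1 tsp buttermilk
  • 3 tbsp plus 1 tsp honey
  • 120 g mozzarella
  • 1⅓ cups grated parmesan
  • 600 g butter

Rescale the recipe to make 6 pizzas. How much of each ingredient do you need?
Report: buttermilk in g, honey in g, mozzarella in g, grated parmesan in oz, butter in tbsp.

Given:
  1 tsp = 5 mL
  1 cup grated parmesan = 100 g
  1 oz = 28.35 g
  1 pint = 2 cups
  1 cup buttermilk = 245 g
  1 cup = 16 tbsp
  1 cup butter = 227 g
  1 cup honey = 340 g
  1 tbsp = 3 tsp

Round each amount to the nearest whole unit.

Scaling factor: 6/5 = 1.2.
buttermilk: (2 tbsp + 1 tsp = 7/3 tbsp) × 6/5 ÷ 16 tbsp/cup × 245 g/cup ≈ 43 g
honey: (3 tbsp + 1 tsp = 10/3 tbsp) × 6/5 ÷ 16 tbsp/cup × 340 g/cup = 85 g
mozzarella: 120 g × 6/5 = 144 g
grated parmesan: 4/3 cup × 6/5 × 100 g/cup ÷ 28.35 g/oz ≈ 6 oz
butter: 600 g × 6/5 ÷ 227 g/cup × 16 tbsp/cup ≈ 51 tbsp

buttermilk: 43 g; honey: 85 g; mozzarella: 144 g; grated parmesan: 6 oz; butter: 51 tbsp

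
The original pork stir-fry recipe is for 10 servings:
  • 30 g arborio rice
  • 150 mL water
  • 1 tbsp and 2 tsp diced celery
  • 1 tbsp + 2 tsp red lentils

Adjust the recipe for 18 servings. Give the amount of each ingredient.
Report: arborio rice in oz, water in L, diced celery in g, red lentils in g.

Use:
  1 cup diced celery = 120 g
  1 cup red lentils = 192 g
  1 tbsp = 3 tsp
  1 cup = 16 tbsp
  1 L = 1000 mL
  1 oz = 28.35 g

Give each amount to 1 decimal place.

Scaling factor: 18/10 = 9/5 = 1.8.
arborio rice: 30 g × 9/5 ÷ 28.35 g/oz ≈ 1.9 oz
water: 150 mL × 9/5 ÷ 1000 mL/L ≈ 0.3 L
diced celery: (1 tbsp + 2 tsp = 5/3 tbsp) × 9/5 ÷ 16 tbsp/cup × 120 g/cup = 22.5 g
red lentils: (1 tbsp + 2 tsp = 5/3 tbsp) × 9/5 ÷ 16 tbsp/cup × 192 g/cup = 36.0 g

arborio rice: 1.9 oz; water: 0.3 L; diced celery: 22.5 g; red lentils: 36.0 g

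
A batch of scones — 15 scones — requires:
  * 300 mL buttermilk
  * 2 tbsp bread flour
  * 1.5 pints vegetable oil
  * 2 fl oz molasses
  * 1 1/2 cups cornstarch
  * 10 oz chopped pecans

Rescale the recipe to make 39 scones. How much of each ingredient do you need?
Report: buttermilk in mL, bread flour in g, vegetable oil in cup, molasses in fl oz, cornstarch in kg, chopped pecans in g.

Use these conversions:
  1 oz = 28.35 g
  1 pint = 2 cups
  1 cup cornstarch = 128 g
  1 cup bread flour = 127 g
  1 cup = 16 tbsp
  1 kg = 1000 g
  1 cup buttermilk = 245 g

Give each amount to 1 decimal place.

Scaling factor: 39/15 = 13/5 = 2.6.
buttermilk: 300 mL × 13/5 = 780.0 mL
bread flour: 2 tbsp × 13/5 ÷ 16 tbsp/cup × 127 g/cup ≈ 41.3 g
vegetable oil: 1.5 pint × 13/5 × 2 cup/pint = 7.8 cup
molasses: 2 fl oz × 13/5 = 5.2 fl oz
cornstarch: 1.5 cup × 13/5 × 128 g/cup ÷ 1000 g/kg ≈ 0.5 kg
chopped pecans: 10 oz × 13/5 × 28.35 g/oz = 737.1 g

buttermilk: 780.0 mL; bread flour: 41.3 g; vegetable oil: 7.8 cup; molasses: 5.2 fl oz; cornstarch: 0.5 kg; chopped pecans: 737.1 g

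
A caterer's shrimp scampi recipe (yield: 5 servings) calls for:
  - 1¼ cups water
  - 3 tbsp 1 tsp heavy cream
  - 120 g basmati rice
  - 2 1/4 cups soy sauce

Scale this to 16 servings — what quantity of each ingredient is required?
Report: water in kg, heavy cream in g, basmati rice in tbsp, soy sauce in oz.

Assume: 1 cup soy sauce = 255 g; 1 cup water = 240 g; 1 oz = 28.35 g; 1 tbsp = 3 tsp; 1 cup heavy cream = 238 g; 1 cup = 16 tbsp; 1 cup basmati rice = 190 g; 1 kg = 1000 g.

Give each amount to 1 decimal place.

Scaling factor: 16/5 = 3.2.
water: 1.25 cup × 16/5 × 240 g/cup ÷ 1000 g/kg ≈ 1.0 kg
heavy cream: (3 tbsp + 1 tsp = 10/3 tbsp) × 16/5 ÷ 16 tbsp/cup × 238 g/cup ≈ 158.7 g
basmati rice: 120 g × 16/5 ÷ 190 g/cup × 16 tbsp/cup ≈ 32.3 tbsp
soy sauce: 2.25 cup × 16/5 × 255 g/cup ÷ 28.35 g/oz ≈ 64.8 oz

water: 1.0 kg; heavy cream: 158.7 g; basmati rice: 32.3 tbsp; soy sauce: 64.8 oz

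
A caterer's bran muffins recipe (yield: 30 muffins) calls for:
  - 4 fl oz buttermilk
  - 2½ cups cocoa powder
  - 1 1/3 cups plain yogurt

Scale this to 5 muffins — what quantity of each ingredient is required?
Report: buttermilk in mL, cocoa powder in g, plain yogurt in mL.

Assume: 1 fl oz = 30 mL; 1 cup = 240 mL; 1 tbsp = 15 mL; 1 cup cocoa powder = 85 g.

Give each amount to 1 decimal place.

buttermilk: 20.0 mL; cocoa powder: 35.4 g; plain yogurt: 53.3 mL

Scaling factor: 5/30 = 1/6.
buttermilk: 4 fl oz × 1/6 × 30 mL/fl oz = 20.0 mL
cocoa powder: 2.5 cup × 1/6 × 85 g/cup ≈ 35.4 g
plain yogurt: 4/3 cup × 1/6 × 240 mL/cup ≈ 53.3 mL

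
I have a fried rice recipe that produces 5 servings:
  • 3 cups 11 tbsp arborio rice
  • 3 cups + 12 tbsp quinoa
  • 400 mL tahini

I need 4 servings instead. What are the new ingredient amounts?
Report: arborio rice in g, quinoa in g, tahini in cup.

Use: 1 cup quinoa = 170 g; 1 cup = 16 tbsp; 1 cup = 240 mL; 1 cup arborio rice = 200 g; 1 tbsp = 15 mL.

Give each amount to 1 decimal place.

Scaling factor: 4/5 = 0.8.
arborio rice: (3 cup + 11 tbsp = 3.6875 cup) × 4/5 × 200 g/cup = 590.0 g
quinoa: (3 cup + 12 tbsp = 3.75 cup) × 4/5 × 170 g/cup = 510.0 g
tahini: 400 mL × 4/5 ÷ 240 mL/cup ≈ 1.3 cup

arborio rice: 590.0 g; quinoa: 510.0 g; tahini: 1.3 cup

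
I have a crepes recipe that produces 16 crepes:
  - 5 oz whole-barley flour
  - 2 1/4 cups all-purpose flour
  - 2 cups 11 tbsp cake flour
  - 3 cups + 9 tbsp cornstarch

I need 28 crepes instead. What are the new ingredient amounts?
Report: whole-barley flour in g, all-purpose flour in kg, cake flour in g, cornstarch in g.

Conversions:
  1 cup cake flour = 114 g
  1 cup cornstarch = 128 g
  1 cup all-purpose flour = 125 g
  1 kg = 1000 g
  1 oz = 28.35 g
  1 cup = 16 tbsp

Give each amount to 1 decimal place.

Scaling factor: 28/16 = 7/4 = 1.75.
whole-barley flour: 5 oz × 7/4 × 28.35 g/oz ≈ 248.1 g
all-purpose flour: 2.25 cup × 7/4 × 125 g/cup ÷ 1000 g/kg ≈ 0.5 kg
cake flour: (2 cup + 11 tbsp = 2.6875 cup) × 7/4 × 114 g/cup ≈ 536.2 g
cornstarch: (3 cup + 9 tbsp = 3.5625 cup) × 7/4 × 128 g/cup = 798.0 g

whole-barley flour: 248.1 g; all-purpose flour: 0.5 kg; cake flour: 536.2 g; cornstarch: 798.0 g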